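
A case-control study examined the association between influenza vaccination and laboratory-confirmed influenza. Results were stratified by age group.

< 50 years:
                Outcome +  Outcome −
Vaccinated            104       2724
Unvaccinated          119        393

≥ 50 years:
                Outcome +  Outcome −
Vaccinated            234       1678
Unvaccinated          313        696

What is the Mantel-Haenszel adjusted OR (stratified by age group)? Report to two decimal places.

OR_MH = Σ(aᵢdᵢ/nᵢ) / Σ(bᵢcᵢ/nᵢ), where nᵢ is the stratum total.
Stratum 1 (< 50 years): n = 3340; a·d/n = 104·393/3340 = 12.2371; b·c/n = 2724·119/3340 = 97.0527
Stratum 2 (≥ 50 years): n = 2921; a·d/n = 234·696/2921 = 55.7562; b·c/n = 1678·313/2921 = 179.8062
OR_MH = (12.2371 + 55.7562) / (97.0527 + 179.8062) = 67.9934 / 276.8589 = 0.24559

0.25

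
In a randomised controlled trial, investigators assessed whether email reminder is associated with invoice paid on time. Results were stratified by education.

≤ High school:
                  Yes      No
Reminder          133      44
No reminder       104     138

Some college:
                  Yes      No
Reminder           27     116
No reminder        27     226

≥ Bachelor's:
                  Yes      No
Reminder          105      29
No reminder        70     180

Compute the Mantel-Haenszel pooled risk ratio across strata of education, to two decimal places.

RR_MH = Σ(aᵢ·n₀ᵢ/nᵢ) / Σ(cᵢ·n₁ᵢ/nᵢ), with n₁ᵢ = aᵢ+bᵢ (exposed), n₀ᵢ = cᵢ+dᵢ (unexposed), nᵢ = n₁ᵢ+n₀ᵢ.
Stratum 1 (≤ High school): n₁ = 177, n₀ = 242, n = 419; a·n₀/n = 133·242/419 = 76.8162; c·n₁/n = 104·177/419 = 43.9332
Stratum 2 (Some college): n₁ = 143, n₀ = 253, n = 396; a·n₀/n = 27·253/396 = 17.2500; c·n₁/n = 27·143/396 = 9.7500
Stratum 3 (≥ Bachelor's): n₁ = 134, n₀ = 250, n = 384; a·n₀/n = 105·250/384 = 68.3594; c·n₁/n = 70·134/384 = 24.4271
RR_MH = (76.8162 + 17.2500 + 68.3594) / (43.9332 + 9.7500 + 24.4271) = 162.4256 / 78.1103 = 2.07944

2.08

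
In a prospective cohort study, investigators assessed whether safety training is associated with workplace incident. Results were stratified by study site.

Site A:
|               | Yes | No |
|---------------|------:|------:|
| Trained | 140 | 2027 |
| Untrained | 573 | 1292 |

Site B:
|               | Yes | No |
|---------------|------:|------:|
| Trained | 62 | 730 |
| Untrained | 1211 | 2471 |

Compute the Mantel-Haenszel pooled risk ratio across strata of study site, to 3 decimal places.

0.222

RR_MH = Σ(aᵢ·n₀ᵢ/nᵢ) / Σ(cᵢ·n₁ᵢ/nᵢ), with n₁ᵢ = aᵢ+bᵢ (exposed), n₀ᵢ = cᵢ+dᵢ (unexposed), nᵢ = n₁ᵢ+n₀ᵢ.
Stratum 1 (Site A): n₁ = 2167, n₀ = 1865, n = 4032; a·n₀/n = 140·1865/4032 = 64.7569; c·n₁/n = 573·2167/4032 = 307.9591
Stratum 2 (Site B): n₁ = 792, n₀ = 3682, n = 4474; a·n₀/n = 62·3682/4474 = 51.0246; c·n₁/n = 1211·792/4474 = 214.3746
RR_MH = (64.7569 + 51.0246) / (307.9591 + 214.3746) = 115.7815 / 522.3337 = 0.22166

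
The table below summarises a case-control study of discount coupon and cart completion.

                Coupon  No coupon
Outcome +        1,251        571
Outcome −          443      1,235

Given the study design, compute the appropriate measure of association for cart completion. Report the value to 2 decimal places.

6.11

Reading the table with exposure as columns: a = 1251 (Coupon, case), b = 443 (Coupon, non-case), c = 571 (No coupon, case), d = 1235.
This is a case-control study: participants were sampled on outcome status, so risks in the source population cannot be estimated directly — relative risk is not valid here. The odds ratio is the appropriate measure.
OR = (a·d)/(b·c) = (1251 × 1235) / (443 × 571) = 1544985 / 252953 = 6.10779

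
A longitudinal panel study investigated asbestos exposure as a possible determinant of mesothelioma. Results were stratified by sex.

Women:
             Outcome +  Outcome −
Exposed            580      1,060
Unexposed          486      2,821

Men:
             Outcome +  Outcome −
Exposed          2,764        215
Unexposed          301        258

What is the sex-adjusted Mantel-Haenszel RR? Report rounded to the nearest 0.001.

1.989

RR_MH = Σ(aᵢ·n₀ᵢ/nᵢ) / Σ(cᵢ·n₁ᵢ/nᵢ), with n₁ᵢ = aᵢ+bᵢ (exposed), n₀ᵢ = cᵢ+dᵢ (unexposed), nᵢ = n₁ᵢ+n₀ᵢ.
Stratum 1 (Women): n₁ = 1640, n₀ = 3307, n = 4947; a·n₀/n = 580·3307/4947 = 387.7219; c·n₁/n = 486·1640/4947 = 161.1158
Stratum 2 (Men): n₁ = 2979, n₀ = 559, n = 3538; a·n₀/n = 2764·559/3538 = 436.7089; c·n₁/n = 301·2979/3538 = 253.4423
RR_MH = (387.7219 + 436.7089) / (161.1158 + 253.4423) = 824.4307 / 414.5582 = 1.98870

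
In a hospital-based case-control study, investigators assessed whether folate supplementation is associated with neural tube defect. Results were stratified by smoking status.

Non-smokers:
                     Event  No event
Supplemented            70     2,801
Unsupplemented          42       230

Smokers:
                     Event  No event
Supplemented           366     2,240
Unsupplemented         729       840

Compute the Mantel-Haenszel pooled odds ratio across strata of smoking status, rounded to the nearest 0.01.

OR_MH = Σ(aᵢdᵢ/nᵢ) / Σ(bᵢcᵢ/nᵢ), where nᵢ is the stratum total.
Stratum 1 (Non-smokers): n = 3143; a·d/n = 70·230/3143 = 5.1225; b·c/n = 2801·42/3143 = 37.4298
Stratum 2 (Smokers): n = 4175; a·d/n = 366·840/4175 = 73.6383; b·c/n = 2240·729/4175 = 391.1281
OR_MH = (5.1225 + 73.6383) / (37.4298 + 391.1281) = 78.7608 / 428.5580 = 0.18378

0.18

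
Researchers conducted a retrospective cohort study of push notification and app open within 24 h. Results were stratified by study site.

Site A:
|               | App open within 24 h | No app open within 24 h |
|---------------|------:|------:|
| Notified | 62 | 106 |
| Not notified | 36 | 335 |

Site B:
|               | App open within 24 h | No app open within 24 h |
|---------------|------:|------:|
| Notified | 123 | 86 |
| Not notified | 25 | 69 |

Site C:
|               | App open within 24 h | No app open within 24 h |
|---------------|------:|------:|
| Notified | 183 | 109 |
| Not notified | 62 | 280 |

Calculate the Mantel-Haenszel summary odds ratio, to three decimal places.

OR_MH = Σ(aᵢdᵢ/nᵢ) / Σ(bᵢcᵢ/nᵢ), where nᵢ is the stratum total.
Stratum 1 (Site A): n = 539; a·d/n = 62·335/539 = 38.5343; b·c/n = 106·36/539 = 7.0798
Stratum 2 (Site B): n = 303; a·d/n = 123·69/303 = 28.0099; b·c/n = 86·25/303 = 7.0957
Stratum 3 (Site C): n = 634; a·d/n = 183·280/634 = 80.8202; b·c/n = 109·62/634 = 10.6593
OR_MH = (38.5343 + 28.0099 + 80.8202) / (7.0798 + 7.0957 + 10.6593) = 147.3644 / 24.8348 = 5.93379

5.934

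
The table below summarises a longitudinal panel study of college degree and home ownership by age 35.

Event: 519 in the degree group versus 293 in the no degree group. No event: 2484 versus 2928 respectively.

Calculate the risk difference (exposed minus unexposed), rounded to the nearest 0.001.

From the description: a = 519, b = 2484, c = 293, d = 2928.
Risk in exposed = 519/3003 = 0.172827; risk in unexposed = 293/3221 = 0.090966.
Risk difference = 0.172827 − 0.090966 = 0.081862

0.082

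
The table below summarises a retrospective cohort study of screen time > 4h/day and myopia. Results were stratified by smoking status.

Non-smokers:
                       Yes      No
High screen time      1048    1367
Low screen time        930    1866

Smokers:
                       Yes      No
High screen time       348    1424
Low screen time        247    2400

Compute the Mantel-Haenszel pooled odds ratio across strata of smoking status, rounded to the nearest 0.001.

1.744

OR_MH = Σ(aᵢdᵢ/nᵢ) / Σ(bᵢcᵢ/nᵢ), where nᵢ is the stratum total.
Stratum 1 (Non-smokers): n = 5211; a·d/n = 1048·1866/5211 = 375.2769; b·c/n = 1367·930/5211 = 243.9666
Stratum 2 (Smokers): n = 4419; a·d/n = 348·2400/4419 = 189.0020; b·c/n = 1424·247/4419 = 79.5945
OR_MH = (375.2769 + 189.0020) / (243.9666 + 79.5945) = 564.2790 / 323.5611 = 1.74396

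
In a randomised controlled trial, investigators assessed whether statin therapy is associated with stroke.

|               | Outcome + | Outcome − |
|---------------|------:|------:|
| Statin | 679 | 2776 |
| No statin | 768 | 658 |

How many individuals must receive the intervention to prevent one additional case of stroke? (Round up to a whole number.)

Risk in treated group = 679/3455 = 0.19653; risk in control = 768/1426 = 0.53857.
Absolute risk reduction = 0.53857 − 0.19653 = 0.34204
NNT = 1 / ARR = 1 / 0.34204 = 2.924 → round up → 3

3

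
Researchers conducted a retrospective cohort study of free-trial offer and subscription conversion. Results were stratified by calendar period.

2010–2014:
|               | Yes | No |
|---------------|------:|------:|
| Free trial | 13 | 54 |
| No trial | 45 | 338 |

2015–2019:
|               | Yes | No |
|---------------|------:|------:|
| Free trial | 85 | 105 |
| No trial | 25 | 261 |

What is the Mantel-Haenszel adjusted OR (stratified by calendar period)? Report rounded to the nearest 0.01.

OR_MH = Σ(aᵢdᵢ/nᵢ) / Σ(bᵢcᵢ/nᵢ), where nᵢ is the stratum total.
Stratum 1 (2010–2014): n = 450; a·d/n = 13·338/450 = 9.7644; b·c/n = 54·45/450 = 5.4000
Stratum 2 (2015–2019): n = 476; a·d/n = 85·261/476 = 46.6071; b·c/n = 105·25/476 = 5.5147
OR_MH = (9.7644 + 46.6071) / (5.4000 + 5.5147) = 56.3716 / 10.9147 = 5.16474

5.16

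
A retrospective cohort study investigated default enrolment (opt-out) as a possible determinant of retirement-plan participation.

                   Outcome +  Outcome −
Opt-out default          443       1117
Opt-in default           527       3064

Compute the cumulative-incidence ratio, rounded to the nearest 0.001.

1.935

Cells: a = 443, b = 1117, c = 527, d = 3064.
Risk in exposed = 443/1560 = 0.28397; risk in unexposed = 527/3591 = 0.14676.
RR = 0.28397 / 0.14676 = 1.93501
The risk among the exposed is 1.94 times that among the unexposed.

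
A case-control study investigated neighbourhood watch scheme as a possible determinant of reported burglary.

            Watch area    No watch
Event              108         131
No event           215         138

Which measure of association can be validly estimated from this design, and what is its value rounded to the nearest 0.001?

Reading the table with exposure as columns: a = 108 (Watch area, case), b = 215 (Watch area, non-case), c = 131 (No watch, case), d = 138.
This is a case-control study: participants were sampled on outcome status, so risks in the source population cannot be estimated directly — relative risk is not valid here. The odds ratio is the appropriate measure.
OR = (a·d)/(b·c) = (108 × 138) / (215 × 131) = 14904 / 28165 = 0.52917

0.529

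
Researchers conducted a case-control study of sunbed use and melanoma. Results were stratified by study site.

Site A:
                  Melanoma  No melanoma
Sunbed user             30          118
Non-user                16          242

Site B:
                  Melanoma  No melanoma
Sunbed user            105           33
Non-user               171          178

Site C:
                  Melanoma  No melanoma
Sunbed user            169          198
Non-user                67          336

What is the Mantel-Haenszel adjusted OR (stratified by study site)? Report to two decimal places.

3.88

OR_MH = Σ(aᵢdᵢ/nᵢ) / Σ(bᵢcᵢ/nᵢ), where nᵢ is the stratum total.
Stratum 1 (Site A): n = 406; a·d/n = 30·242/406 = 17.8818; b·c/n = 118·16/406 = 4.6502
Stratum 2 (Site B): n = 487; a·d/n = 105·178/487 = 38.3778; b·c/n = 33·171/487 = 11.5873
Stratum 3 (Site C): n = 770; a·d/n = 169·336/770 = 73.7455; b·c/n = 198·67/770 = 17.2286
OR_MH = (17.8818 + 38.3778 + 73.7455) / (4.6502 + 11.5873 + 17.2286) = 130.0051 / 33.4661 = 3.88468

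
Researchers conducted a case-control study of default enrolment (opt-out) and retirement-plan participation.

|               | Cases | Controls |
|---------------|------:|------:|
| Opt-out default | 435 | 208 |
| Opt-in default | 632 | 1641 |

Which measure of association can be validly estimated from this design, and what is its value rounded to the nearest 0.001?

5.430

Cells: a = 435, b = 208, c = 632, d = 1641.
This is a case-control study: participants were sampled on outcome status, so risks in the source population cannot be estimated directly — relative risk is not valid here. The odds ratio is the appropriate measure.
OR = (a·d)/(b·c) = (435 × 1641) / (208 × 632) = 713835 / 131456 = 5.43022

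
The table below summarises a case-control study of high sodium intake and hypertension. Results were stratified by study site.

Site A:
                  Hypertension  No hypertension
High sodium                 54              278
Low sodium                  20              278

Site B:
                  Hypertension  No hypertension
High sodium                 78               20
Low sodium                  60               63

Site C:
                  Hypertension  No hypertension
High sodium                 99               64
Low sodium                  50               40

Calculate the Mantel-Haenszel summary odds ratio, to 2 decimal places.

OR_MH = Σ(aᵢdᵢ/nᵢ) / Σ(bᵢcᵢ/nᵢ), where nᵢ is the stratum total.
Stratum 1 (Site A): n = 630; a·d/n = 54·278/630 = 23.8286; b·c/n = 278·20/630 = 8.8254
Stratum 2 (Site B): n = 221; a·d/n = 78·63/221 = 22.2353; b·c/n = 20·60/221 = 5.4299
Stratum 3 (Site C): n = 253; a·d/n = 99·40/253 = 15.6522; b·c/n = 64·50/253 = 12.6482
OR_MH = (23.8286 + 22.2353 + 15.6522) / (8.8254 + 5.4299 + 12.6482) = 61.7160 / 26.9035 = 2.29398

2.29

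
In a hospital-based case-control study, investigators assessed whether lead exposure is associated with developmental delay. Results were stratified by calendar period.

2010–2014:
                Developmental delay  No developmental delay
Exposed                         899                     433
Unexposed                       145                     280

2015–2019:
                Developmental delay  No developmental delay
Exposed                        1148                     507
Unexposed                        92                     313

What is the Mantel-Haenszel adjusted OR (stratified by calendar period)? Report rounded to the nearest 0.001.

OR_MH = Σ(aᵢdᵢ/nᵢ) / Σ(bᵢcᵢ/nᵢ), where nᵢ is the stratum total.
Stratum 1 (2010–2014): n = 1757; a·d/n = 899·280/1757 = 143.2669; b·c/n = 433·145/1757 = 35.7342
Stratum 2 (2015–2019): n = 2060; a·d/n = 1148·313/2060 = 174.4291; b·c/n = 507·92/2060 = 22.6427
OR_MH = (143.2669 + 174.4291) / (35.7342 + 22.6427) = 317.6961 / 58.3769 = 5.44215

5.442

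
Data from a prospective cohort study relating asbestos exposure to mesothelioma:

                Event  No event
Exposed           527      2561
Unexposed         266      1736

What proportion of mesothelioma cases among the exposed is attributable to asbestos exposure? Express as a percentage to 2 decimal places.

Cells: a = 527, b = 2561, c = 266, d = 1736.
Risk in exposed = 527/3088 = 0.17066; risk in unexposed = 266/2002 = 0.13287.
RR = 0.17066/0.13287 = 1.28445
AR% = (RR − 1)/RR × 100 = (1.28445 − 1)/1.28445 × 100 = 22.1454%

22.15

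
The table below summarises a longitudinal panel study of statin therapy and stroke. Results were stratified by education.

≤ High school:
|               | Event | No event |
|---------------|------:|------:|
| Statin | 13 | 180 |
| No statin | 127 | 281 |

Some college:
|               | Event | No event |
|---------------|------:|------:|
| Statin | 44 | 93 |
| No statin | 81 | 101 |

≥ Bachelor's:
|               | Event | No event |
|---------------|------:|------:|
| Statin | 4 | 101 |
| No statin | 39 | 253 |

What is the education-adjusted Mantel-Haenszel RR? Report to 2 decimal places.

RR_MH = Σ(aᵢ·n₀ᵢ/nᵢ) / Σ(cᵢ·n₁ᵢ/nᵢ), with n₁ᵢ = aᵢ+bᵢ (exposed), n₀ᵢ = cᵢ+dᵢ (unexposed), nᵢ = n₁ᵢ+n₀ᵢ.
Stratum 1 (≤ High school): n₁ = 193, n₀ = 408, n = 601; a·n₀/n = 13·408/601 = 8.8253; c·n₁/n = 127·193/601 = 40.7837
Stratum 2 (Some college): n₁ = 137, n₀ = 182, n = 319; a·n₀/n = 44·182/319 = 25.1034; c·n₁/n = 81·137/319 = 34.7868
Stratum 3 (≥ Bachelor's): n₁ = 105, n₀ = 292, n = 397; a·n₀/n = 4·292/397 = 2.9421; c·n₁/n = 39·105/397 = 10.3149
RR_MH = (8.8253 + 25.1034 + 2.9421) / (40.7837 + 34.7868 + 10.3149) = 36.8708 / 85.8854 = 0.42930

0.43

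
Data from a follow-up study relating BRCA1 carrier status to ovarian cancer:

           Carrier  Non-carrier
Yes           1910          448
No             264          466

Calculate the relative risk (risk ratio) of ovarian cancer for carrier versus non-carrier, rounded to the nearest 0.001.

1.792

Reading the table with exposure as columns: a = 1910 (Carrier, case), b = 264 (Carrier, non-case), c = 448 (Non-carrier, case), d = 466.
Risk in exposed = 1910/2174 = 0.87856; risk in unexposed = 448/914 = 0.49015.
RR = 0.87856 / 0.49015 = 1.79243
The risk among the exposed is 1.79 times that among the unexposed.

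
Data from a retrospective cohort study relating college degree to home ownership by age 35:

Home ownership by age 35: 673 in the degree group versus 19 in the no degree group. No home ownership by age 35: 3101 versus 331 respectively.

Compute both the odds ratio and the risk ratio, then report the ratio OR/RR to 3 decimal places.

1.151

From the description: a = 673, b = 3101, c = 19, d = 331.
OR = (673·331)/(3101·19) = 222763/58919 = 3.78083
Risk in exposed = 673/3774 = 0.17833; risk in unexposed = 19/350 = 0.05429; RR = 3.28494
OR/RR = 3.78083 / 3.28494 = 1.15096
The outcome is not rare, so the OR lies further from 1 than the RR.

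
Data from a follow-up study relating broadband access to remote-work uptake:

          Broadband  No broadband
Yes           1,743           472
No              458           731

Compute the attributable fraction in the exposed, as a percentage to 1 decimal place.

50.5

Reading the table with exposure as columns: a = 1743 (Broadband, case), b = 458 (Broadband, non-case), c = 472 (No broadband, case), d = 731.
Risk in exposed = 1743/2201 = 0.79191; risk in unexposed = 472/1203 = 0.39235.
RR = 0.79191/0.39235 = 2.01837
AR% = (RR − 1)/RR × 100 = (2.01837 − 1)/2.01837 × 100 = 50.4551%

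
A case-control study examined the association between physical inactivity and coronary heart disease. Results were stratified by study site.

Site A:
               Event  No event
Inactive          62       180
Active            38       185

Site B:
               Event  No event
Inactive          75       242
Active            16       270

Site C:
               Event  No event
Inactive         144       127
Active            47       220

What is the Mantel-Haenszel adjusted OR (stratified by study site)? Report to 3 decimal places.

OR_MH = Σ(aᵢdᵢ/nᵢ) / Σ(bᵢcᵢ/nᵢ), where nᵢ is the stratum total.
Stratum 1 (Site A): n = 465; a·d/n = 62·185/465 = 24.6667; b·c/n = 180·38/465 = 14.7097
Stratum 2 (Site B): n = 603; a·d/n = 75·270/603 = 33.5821; b·c/n = 242·16/603 = 6.4212
Stratum 3 (Site C): n = 538; a·d/n = 144·220/538 = 58.8848; b·c/n = 127·47/538 = 11.0948
OR_MH = (24.6667 + 33.5821 + 58.8848) / (14.7097 + 6.4212 + 11.0948) = 117.1335 / 32.2257 = 3.63479

3.635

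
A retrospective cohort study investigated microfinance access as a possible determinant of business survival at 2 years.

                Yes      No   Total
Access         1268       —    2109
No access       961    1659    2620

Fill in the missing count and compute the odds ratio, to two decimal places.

2.60

The missing cell is in the exposed row: 2109 − 1268 = 841.
So a = 1268, b = 841, c = 961, d = 1659.
OR = (a·d)/(b·c) = (1268 × 1659) / (841 × 961) = 2103612 / 808201 = 2.60283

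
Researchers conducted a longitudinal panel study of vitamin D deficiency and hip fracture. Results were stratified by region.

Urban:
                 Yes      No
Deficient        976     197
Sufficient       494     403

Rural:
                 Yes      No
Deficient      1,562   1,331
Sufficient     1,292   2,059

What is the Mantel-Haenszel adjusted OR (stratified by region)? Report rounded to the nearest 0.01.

2.19

OR_MH = Σ(aᵢdᵢ/nᵢ) / Σ(bᵢcᵢ/nᵢ), where nᵢ is the stratum total.
Stratum 1 (Urban): n = 2070; a·d/n = 976·403/2070 = 190.0135; b·c/n = 197·494/2070 = 47.0135
Stratum 2 (Rural): n = 6244; a·d/n = 1562·2059/6244 = 515.0798; b·c/n = 1331·1292/6244 = 275.4087
OR_MH = (190.0135 + 515.0798) / (47.0135 + 275.4087) = 705.0933 / 322.4222 = 2.18686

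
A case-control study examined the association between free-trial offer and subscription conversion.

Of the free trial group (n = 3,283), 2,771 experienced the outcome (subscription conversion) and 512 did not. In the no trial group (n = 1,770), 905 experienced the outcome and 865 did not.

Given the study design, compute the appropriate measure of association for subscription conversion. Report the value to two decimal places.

From the description: a = 2771, b = 512, c = 905, d = 865.
This is a case-control study: participants were sampled on outcome status, so risks in the source population cannot be estimated directly — relative risk is not valid here. The odds ratio is the appropriate measure.
OR = (a·d)/(b·c) = (2771 × 865) / (512 × 905) = 2396915 / 463360 = 5.17290

5.17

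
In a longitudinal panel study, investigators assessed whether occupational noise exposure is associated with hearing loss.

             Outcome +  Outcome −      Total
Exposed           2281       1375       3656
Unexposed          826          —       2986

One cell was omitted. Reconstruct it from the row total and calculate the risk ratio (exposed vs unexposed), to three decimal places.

2.255

The missing cell is in the unexposed row: 2986 − 826 = 2160.
So a = 2281, b = 1375, c = 826, d = 2160.
RR = [a/(a+b)] / [c/(c+d)] = (2281/3656) / (826/2986) = 0.62391/0.27662 = 2.25543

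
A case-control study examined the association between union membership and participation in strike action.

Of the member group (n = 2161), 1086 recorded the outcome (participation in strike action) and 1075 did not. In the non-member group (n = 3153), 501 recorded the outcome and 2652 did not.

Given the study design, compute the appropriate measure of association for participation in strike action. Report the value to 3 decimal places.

5.348

From the description: a = 1086, b = 1075, c = 501, d = 2652.
This is a case-control study: participants were sampled on outcome status, so risks in the source population cannot be estimated directly — relative risk is not valid here. The odds ratio is the appropriate measure.
OR = (a·d)/(b·c) = (1086 × 2652) / (1075 × 501) = 2880072 / 538575 = 5.34758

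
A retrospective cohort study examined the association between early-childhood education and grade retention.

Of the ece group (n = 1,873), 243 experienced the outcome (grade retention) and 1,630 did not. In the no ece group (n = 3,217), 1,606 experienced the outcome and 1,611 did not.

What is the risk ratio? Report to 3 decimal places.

0.260

From the description: a = 243, b = 1630, c = 1606, d = 1611.
Risk in exposed = 243/1873 = 0.12974; risk in unexposed = 1606/3217 = 0.49922.
RR = 0.12974 / 0.49922 = 0.25988
The risk is 74% lower among the exposed than among the unexposed.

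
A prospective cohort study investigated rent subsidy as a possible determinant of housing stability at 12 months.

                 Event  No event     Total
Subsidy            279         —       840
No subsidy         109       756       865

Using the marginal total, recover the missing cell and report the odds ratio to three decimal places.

3.449

The missing cell is in the exposed row: 840 − 279 = 561.
So a = 279, b = 561, c = 109, d = 756.
OR = (a·d)/(b·c) = (279 × 756) / (561 × 109) = 210924 / 61149 = 3.44935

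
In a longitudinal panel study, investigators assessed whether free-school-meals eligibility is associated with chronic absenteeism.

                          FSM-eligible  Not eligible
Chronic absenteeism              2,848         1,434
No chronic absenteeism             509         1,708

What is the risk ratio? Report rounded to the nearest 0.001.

1.859

Reading the table with exposure as columns: a = 2848 (FSM-eligible, case), b = 509 (FSM-eligible, non-case), c = 1434 (Not eligible, case), d = 1708.
Risk in exposed = 2848/3357 = 0.84838; risk in unexposed = 1434/3142 = 0.45640.
RR = 0.84838 / 0.45640 = 1.85886
The risk among the exposed is 1.86 times that among the unexposed.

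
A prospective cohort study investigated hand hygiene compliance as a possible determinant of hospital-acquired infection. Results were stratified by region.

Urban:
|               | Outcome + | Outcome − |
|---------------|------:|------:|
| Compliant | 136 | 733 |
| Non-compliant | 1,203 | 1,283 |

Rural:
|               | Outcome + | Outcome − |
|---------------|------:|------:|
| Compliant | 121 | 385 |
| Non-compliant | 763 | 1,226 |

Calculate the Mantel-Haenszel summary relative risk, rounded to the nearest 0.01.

0.42

RR_MH = Σ(aᵢ·n₀ᵢ/nᵢ) / Σ(cᵢ·n₁ᵢ/nᵢ), with n₁ᵢ = aᵢ+bᵢ (exposed), n₀ᵢ = cᵢ+dᵢ (unexposed), nᵢ = n₁ᵢ+n₀ᵢ.
Stratum 1 (Urban): n₁ = 869, n₀ = 2486, n = 3355; a·n₀/n = 136·2486/3355 = 100.7738; c·n₁/n = 1203·869/3355 = 311.5967
Stratum 2 (Rural): n₁ = 506, n₀ = 1989, n = 2495; a·n₀/n = 121·1989/2495 = 96.4605; c·n₁/n = 763·506/2495 = 154.7407
RR_MH = (100.7738 + 96.4605) / (311.5967 + 154.7407) = 197.2343 / 466.3374 = 0.42294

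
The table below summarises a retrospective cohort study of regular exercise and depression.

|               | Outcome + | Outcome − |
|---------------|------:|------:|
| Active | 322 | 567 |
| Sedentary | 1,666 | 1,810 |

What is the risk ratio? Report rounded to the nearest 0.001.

0.756

Cells: a = 322, b = 567, c = 1666, d = 1810.
Risk in exposed = 322/889 = 0.36220; risk in unexposed = 1666/3476 = 0.47929.
RR = 0.36220 / 0.47929 = 0.75572
The risk is 24% lower among the exposed than among the unexposed.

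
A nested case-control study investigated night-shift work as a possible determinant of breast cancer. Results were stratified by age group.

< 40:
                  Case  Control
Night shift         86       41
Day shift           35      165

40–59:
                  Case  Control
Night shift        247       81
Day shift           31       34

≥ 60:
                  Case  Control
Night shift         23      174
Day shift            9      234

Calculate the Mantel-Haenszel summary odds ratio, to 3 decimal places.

OR_MH = Σ(aᵢdᵢ/nᵢ) / Σ(bᵢcᵢ/nᵢ), where nᵢ is the stratum total.
Stratum 1 (< 40): n = 327; a·d/n = 86·165/327 = 43.3945; b·c/n = 41·35/327 = 4.3884
Stratum 2 (40–59): n = 393; a·d/n = 247·34/393 = 21.3690; b·c/n = 81·31/393 = 6.3893
Stratum 3 (≥ 60): n = 440; a·d/n = 23·234/440 = 12.2318; b·c/n = 174·9/440 = 3.5591
OR_MH = (43.3945 + 21.3690 + 12.2318) / (4.3884 + 6.3893 + 3.5591) = 76.9953 / 14.3368 = 5.37047

5.370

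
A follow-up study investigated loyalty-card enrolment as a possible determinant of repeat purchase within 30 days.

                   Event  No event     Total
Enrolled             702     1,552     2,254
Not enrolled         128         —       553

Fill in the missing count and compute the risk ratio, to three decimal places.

The missing cell is in the unexposed row: 553 − 128 = 425.
So a = 702, b = 1552, c = 128, d = 425.
RR = [a/(a+b)] / [c/(c+d)] = (702/2254) / (128/553) = 0.31145/0.23146 = 1.34555

1.346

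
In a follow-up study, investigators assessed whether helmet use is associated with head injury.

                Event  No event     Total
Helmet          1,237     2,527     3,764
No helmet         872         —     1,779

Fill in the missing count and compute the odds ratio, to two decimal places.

The missing cell is in the unexposed row: 1779 − 872 = 907.
So a = 1237, b = 2527, c = 872, d = 907.
OR = (a·d)/(b·c) = (1237 × 907) / (2527 × 872) = 1121959 / 2203544 = 0.50916

0.51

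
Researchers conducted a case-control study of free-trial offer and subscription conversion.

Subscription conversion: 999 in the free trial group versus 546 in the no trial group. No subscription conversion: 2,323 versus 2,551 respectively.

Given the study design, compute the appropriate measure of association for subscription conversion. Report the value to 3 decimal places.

2.009

From the description: a = 999, b = 2323, c = 546, d = 2551.
This is a case-control study: participants were sampled on outcome status, so risks in the source population cannot be estimated directly — relative risk is not valid here. The odds ratio is the appropriate measure.
OR = (a·d)/(b·c) = (999 × 2551) / (2323 × 546) = 2548449 / 1268358 = 2.00925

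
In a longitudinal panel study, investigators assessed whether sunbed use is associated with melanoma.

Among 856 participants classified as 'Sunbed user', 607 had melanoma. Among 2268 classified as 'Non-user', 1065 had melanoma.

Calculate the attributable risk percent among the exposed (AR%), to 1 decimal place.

33.8

From the description: a = 607, b = 249, c = 1065, d = 1203.
Risk in exposed = 607/856 = 0.70911; risk in unexposed = 1065/2268 = 0.46958.
RR = 0.70911/0.46958 = 1.51011
AR% = (RR − 1)/RR × 100 = (1.51011 − 1)/1.51011 × 100 = 33.7796%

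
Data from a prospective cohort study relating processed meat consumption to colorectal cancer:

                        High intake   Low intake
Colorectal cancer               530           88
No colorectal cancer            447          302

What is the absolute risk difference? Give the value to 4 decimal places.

0.3168

Reading the table with exposure as columns: a = 530 (High intake, case), b = 447 (High intake, non-case), c = 88 (Low intake, case), d = 302.
Risk in exposed = 530/977 = 0.542477; risk in unexposed = 88/390 = 0.225641.
Risk difference = 0.542477 − 0.225641 = 0.316836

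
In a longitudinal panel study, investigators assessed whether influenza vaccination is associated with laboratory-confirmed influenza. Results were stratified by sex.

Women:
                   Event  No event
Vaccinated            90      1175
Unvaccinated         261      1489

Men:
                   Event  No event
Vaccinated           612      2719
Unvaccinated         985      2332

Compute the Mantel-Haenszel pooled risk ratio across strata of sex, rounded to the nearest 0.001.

RR_MH = Σ(aᵢ·n₀ᵢ/nᵢ) / Σ(cᵢ·n₁ᵢ/nᵢ), with n₁ᵢ = aᵢ+bᵢ (exposed), n₀ᵢ = cᵢ+dᵢ (unexposed), nᵢ = n₁ᵢ+n₀ᵢ.
Stratum 1 (Women): n₁ = 1265, n₀ = 1750, n = 3015; a·n₀/n = 90·1750/3015 = 52.2388; c·n₁/n = 261·1265/3015 = 109.5075
Stratum 2 (Men): n₁ = 3331, n₀ = 3317, n = 6648; a·n₀/n = 612·3317/6648 = 305.3556; c·n₁/n = 985·3331/6648 = 493.5372
RR_MH = (52.2388 + 305.3556) / (109.5075 + 493.5372) = 357.5944 / 603.0446 = 0.59298

0.593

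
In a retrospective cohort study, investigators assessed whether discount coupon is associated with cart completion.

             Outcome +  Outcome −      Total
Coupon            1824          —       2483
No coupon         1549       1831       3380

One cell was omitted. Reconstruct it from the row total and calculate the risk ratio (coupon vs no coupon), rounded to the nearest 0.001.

The missing cell is in the exposed row: 2483 − 1824 = 659.
So a = 1824, b = 659, c = 1549, d = 1831.
RR = [a/(a+b)] / [c/(c+d)] = (1824/2483) / (1549/3380) = 0.73460/0.45828 = 1.60293

1.603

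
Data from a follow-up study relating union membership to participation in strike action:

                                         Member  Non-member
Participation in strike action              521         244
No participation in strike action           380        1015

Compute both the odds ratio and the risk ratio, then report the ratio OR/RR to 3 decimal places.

Reading the table with exposure as columns: a = 521 (Member, case), b = 380 (Member, non-case), c = 244 (Non-member, case), d = 1015.
OR = (521·1015)/(380·244) = 528815/92720 = 5.70335
Risk in exposed = 521/901 = 0.57825; risk in unexposed = 244/1259 = 0.19380; RR = 2.98366
OR/RR = 5.70335 / 2.98366 = 1.91153
The outcome is not rare, so the OR lies further from 1 than the RR.

1.912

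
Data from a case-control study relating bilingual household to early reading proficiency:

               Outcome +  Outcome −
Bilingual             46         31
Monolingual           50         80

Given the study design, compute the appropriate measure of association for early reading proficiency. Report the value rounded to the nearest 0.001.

2.374

Cells: a = 46, b = 31, c = 50, d = 80.
This is a case-control study: participants were sampled on outcome status, so risks in the source population cannot be estimated directly — relative risk is not valid here. The odds ratio is the appropriate measure.
OR = (a·d)/(b·c) = (46 × 80) / (31 × 50) = 3680 / 1550 = 2.37419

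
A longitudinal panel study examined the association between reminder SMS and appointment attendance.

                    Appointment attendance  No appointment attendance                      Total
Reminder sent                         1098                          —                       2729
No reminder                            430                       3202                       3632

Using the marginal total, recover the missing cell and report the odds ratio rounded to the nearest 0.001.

5.013

The missing cell is in the exposed row: 2729 − 1098 = 1631.
So a = 1098, b = 1631, c = 430, d = 3202.
OR = (a·d)/(b·c) = (1098 × 3202) / (1631 × 430) = 3515796 / 701330 = 5.01304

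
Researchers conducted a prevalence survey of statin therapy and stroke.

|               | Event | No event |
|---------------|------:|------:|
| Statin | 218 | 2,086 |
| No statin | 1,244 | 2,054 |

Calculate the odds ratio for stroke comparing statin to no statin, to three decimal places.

Cells: a = 218, b = 2086, c = 1244, d = 2054.
OR = (a·d)/(b·c) = (218 × 2054) / (2086 × 1244) = 447772 / 2594984 = 0.17255
Exposure is associated with lower odds of stroke (OR = 0.17 < 1).

0.173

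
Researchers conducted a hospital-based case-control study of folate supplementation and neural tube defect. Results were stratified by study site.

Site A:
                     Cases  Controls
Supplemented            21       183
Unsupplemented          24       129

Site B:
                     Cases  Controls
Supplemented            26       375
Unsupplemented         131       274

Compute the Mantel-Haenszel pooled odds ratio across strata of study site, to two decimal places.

0.22

OR_MH = Σ(aᵢdᵢ/nᵢ) / Σ(bᵢcᵢ/nᵢ), where nᵢ is the stratum total.
Stratum 1 (Site A): n = 357; a·d/n = 21·129/357 = 7.5882; b·c/n = 183·24/357 = 12.3025
Stratum 2 (Site B): n = 806; a·d/n = 26·274/806 = 8.8387; b·c/n = 375·131/806 = 60.9491
OR_MH = (7.5882 + 8.8387) / (12.3025 + 60.9491) = 16.4269 / 73.2517 = 0.22425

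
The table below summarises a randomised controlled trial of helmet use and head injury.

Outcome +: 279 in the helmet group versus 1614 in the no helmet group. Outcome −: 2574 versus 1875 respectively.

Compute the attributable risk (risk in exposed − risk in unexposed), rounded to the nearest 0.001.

From the description: a = 279, b = 2574, c = 1614, d = 1875.
Risk in exposed = 279/2853 = 0.097792; risk in unexposed = 1614/3489 = 0.462597.
Risk difference = 0.097792 − 0.462597 = -0.364805

-0.365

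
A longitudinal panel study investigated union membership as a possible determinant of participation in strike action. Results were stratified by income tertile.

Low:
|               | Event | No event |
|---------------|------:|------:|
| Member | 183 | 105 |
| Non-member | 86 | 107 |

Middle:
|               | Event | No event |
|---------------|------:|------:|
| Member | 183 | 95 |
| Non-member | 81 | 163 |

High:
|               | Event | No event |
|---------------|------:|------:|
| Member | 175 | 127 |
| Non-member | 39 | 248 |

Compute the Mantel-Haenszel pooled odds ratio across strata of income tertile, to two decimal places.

4.09

OR_MH = Σ(aᵢdᵢ/nᵢ) / Σ(bᵢcᵢ/nᵢ), where nᵢ is the stratum total.
Stratum 1 (Low): n = 481; a·d/n = 183·107/481 = 40.7089; b·c/n = 105·86/481 = 18.7734
Stratum 2 (Middle): n = 522; a·d/n = 183·163/522 = 57.1437; b·c/n = 95·81/522 = 14.7414
Stratum 3 (High): n = 589; a·d/n = 175·248/589 = 73.6842; b·c/n = 127·39/589 = 8.4092
OR_MH = (40.7089 + 57.1437 + 73.6842) / (18.7734 + 14.7414 + 8.4092) = 171.5368 / 41.9239 = 4.09162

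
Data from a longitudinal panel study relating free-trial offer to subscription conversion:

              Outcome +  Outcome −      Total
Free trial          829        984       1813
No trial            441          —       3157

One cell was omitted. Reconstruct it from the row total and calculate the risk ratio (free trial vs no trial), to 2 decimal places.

3.27

The missing cell is in the unexposed row: 3157 − 441 = 2716.
So a = 829, b = 984, c = 441, d = 2716.
RR = [a/(a+b)] / [c/(c+d)] = (829/1813) / (441/3157) = 0.45725/0.13969 = 3.27335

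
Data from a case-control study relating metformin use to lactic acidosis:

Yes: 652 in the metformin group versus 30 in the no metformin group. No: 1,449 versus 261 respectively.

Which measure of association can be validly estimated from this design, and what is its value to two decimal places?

3.91

From the description: a = 652, b = 1449, c = 30, d = 261.
This is a case-control study: participants were sampled on outcome status, so risks in the source population cannot be estimated directly — relative risk is not valid here. The odds ratio is the appropriate measure.
OR = (a·d)/(b·c) = (652 × 261) / (1449 × 30) = 170172 / 43470 = 3.91470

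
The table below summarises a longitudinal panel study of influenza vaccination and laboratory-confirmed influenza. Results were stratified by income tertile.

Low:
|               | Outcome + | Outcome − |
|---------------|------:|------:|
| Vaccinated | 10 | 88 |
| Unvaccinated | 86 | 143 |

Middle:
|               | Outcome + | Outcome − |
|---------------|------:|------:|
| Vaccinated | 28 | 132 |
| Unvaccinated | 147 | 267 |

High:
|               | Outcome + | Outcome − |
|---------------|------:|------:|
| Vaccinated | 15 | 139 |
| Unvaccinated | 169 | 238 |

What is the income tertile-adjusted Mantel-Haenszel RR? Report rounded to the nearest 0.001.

0.337

RR_MH = Σ(aᵢ·n₀ᵢ/nᵢ) / Σ(cᵢ·n₁ᵢ/nᵢ), with n₁ᵢ = aᵢ+bᵢ (exposed), n₀ᵢ = cᵢ+dᵢ (unexposed), nᵢ = n₁ᵢ+n₀ᵢ.
Stratum 1 (Low): n₁ = 98, n₀ = 229, n = 327; a·n₀/n = 10·229/327 = 7.0031; c·n₁/n = 86·98/327 = 25.7737
Stratum 2 (Middle): n₁ = 160, n₀ = 414, n = 574; a·n₀/n = 28·414/574 = 20.1951; c·n₁/n = 147·160/574 = 40.9756
Stratum 3 (High): n₁ = 154, n₀ = 407, n = 561; a·n₀/n = 15·407/561 = 10.8824; c·n₁/n = 169·154/561 = 46.3922
RR_MH = (7.0031 + 20.1951 + 10.8824) / (25.7737 + 40.9756 + 46.3922) = 38.0805 / 113.1415 = 0.33657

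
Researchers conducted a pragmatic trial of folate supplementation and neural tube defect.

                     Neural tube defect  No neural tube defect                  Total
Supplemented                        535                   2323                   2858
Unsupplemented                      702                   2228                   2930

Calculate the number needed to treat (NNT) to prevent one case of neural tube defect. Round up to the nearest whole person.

20

Risk in treated group = 535/2858 = 0.18719; risk in control = 702/2930 = 0.23959.
Absolute risk reduction = 0.23959 − 0.18719 = 0.05240
NNT = 1 / ARR = 1 / 0.05240 = 19.085 → round up → 20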